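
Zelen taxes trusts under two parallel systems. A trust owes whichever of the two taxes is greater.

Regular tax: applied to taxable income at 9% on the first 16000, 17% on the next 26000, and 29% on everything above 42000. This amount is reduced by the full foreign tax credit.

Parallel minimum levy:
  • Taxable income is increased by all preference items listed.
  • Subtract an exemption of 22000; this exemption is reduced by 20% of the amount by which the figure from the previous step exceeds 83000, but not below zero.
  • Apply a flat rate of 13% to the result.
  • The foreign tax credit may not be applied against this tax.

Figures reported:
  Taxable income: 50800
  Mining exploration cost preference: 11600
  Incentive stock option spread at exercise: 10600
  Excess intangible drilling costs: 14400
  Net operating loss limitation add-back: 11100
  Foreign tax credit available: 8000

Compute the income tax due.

10348

Parallel minimum levy:
  Adjusted income: 50800 + 11600 + 10600 + 14400 + 11100 = 98500
  Exemption: 22000 − 20% × (98500 − 83000) = 22000 − 3100 = 18900
  Base: 98500 − 18900 = 79600
  79600 × 13% = 10348

Regular tax:
  16000 × 9% = 1440
  26000 × 17% = 4420
  8800 × 29% = 2552
  → 8412
  Less foreign tax credit 8000 → 412

10348 > 412, so the parallel minimum levy is the binding amount.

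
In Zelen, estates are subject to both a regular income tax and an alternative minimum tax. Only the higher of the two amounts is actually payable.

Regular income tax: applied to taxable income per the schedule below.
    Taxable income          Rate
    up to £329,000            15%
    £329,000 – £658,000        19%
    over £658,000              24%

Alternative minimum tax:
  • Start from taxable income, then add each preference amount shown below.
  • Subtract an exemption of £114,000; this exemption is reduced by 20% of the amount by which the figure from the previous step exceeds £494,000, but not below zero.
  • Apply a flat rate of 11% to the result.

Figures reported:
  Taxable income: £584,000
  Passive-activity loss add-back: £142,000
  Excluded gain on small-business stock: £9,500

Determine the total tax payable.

Alternative minimum tax:
  Adjusted income: £584,000 + £142,000 + £9,500 = £735,500
  Exemption: £114,000 − 20% × (£735,500 − £494,000) = £114,000 − £48,300 = £65,700
  Base: £735,500 − £65,700 = £669,800
  £669,800 × 11% = £73,678

Regular income tax:
  £329,000 × 15% = £49,350
  £255,000 × 19% = £48,450
  → £97,800

£97,800 > £73,678, so the regular income tax governs.

£97,800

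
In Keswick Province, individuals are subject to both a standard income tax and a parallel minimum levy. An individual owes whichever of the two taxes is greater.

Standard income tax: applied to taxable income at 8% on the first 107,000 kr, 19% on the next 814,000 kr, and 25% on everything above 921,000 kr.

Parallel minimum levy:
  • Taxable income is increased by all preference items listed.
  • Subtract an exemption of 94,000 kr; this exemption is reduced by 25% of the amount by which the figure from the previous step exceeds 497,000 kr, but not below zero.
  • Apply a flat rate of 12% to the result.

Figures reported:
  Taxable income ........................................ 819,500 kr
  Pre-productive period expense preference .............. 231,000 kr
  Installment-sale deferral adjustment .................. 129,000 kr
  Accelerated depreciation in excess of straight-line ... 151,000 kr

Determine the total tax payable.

Standard income tax:
  107,000 kr × 8% = 8,560 kr
  712,500 kr × 19% = 135,375 kr
  → 143,935 kr

Parallel minimum levy:
  Adjusted income: 819,500 kr + 231,000 kr + 129,000 kr + 151,000 kr = 1,330,500 kr
  Exemption: 25% × (1,330,500 kr − 497,000 kr) = 208,375 kr ≥ 94,000 kr, so the exemption is fully phased out
  Base: 1,330,500 kr − 0 kr = 1,330,500 kr
  1,330,500 kr × 12% = 159,660 kr

159,660 kr > 143,935 kr, so the parallel minimum levy is the binding amount.

159,660 kr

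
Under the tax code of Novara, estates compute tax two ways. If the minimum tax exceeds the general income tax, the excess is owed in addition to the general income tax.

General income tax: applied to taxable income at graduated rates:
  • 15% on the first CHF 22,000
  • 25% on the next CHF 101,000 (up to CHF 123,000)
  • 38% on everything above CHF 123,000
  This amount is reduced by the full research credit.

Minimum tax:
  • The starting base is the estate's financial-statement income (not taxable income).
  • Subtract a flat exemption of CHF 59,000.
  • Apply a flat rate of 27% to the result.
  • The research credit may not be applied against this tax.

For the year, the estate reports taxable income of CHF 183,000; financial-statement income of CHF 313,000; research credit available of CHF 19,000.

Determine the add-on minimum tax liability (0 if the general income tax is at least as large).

CHF 36,230

Minimum tax:
  Base (financial-statement income): CHF 313,000
  Less exemption CHF 59,000 → base CHF 254,000
  CHF 254,000 × 27% = CHF 68,580

General income tax:
  CHF 22,000 × 15% = CHF 3,300
  CHF 101,000 × 25% = CHF 25,250
  CHF 60,000 × 38% = CHF 22,800
  → CHF 51,350
  Less research credit CHF 19,000 → CHF 32,350

Excess of minimum tax over general income tax: CHF 68,580 − CHF 32,350 = CHF 36,230.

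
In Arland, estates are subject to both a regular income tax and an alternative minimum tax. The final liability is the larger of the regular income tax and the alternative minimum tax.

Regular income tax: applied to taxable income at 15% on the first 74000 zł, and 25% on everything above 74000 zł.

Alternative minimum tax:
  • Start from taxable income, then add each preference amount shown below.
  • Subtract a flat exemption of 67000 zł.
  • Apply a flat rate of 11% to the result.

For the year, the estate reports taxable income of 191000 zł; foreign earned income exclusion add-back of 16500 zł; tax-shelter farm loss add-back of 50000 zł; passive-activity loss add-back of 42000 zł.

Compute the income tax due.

Alternative minimum tax:
  Adjusted income: 191000 zł + 16500 zł + 50000 zł + 42000 zł = 299500 zł
  Less exemption 67000 zł → base 232500 zł
  232500 zł × 11% = 25575 zł

Regular income tax:
  74000 zł × 15% = 11100 zł
  117000 zł × 25% = 29250 zł
  → 40350 zł

40350 zł > 25575 zł, so the regular income tax governs.

40350 zł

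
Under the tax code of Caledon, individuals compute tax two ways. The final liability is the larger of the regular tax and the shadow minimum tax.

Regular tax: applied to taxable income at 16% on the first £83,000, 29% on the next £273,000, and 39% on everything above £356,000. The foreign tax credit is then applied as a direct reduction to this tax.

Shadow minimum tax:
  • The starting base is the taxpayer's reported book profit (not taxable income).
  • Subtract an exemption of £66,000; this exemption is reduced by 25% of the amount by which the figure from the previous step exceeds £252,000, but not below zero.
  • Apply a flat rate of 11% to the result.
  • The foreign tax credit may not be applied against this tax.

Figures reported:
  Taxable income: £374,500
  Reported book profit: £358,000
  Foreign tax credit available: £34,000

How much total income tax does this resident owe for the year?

£65,665

Regular tax:
  £83,000 × 16% = £13,280
  £273,000 × 29% = £79,170
  £18,500 × 39% = £7,215
  → £99,665
  Less foreign tax credit £34,000 → £65,665

Shadow minimum tax:
  Base (reported book profit): £358,000
  Exemption: £66,000 − 25% × (£358,000 − £252,000) = £66,000 − £26,500 = £39,500
  Base: £358,000 − £39,500 = £318,500
  £318,500 × 11% = £35,035

£65,665 > £35,035, so the regular tax governs.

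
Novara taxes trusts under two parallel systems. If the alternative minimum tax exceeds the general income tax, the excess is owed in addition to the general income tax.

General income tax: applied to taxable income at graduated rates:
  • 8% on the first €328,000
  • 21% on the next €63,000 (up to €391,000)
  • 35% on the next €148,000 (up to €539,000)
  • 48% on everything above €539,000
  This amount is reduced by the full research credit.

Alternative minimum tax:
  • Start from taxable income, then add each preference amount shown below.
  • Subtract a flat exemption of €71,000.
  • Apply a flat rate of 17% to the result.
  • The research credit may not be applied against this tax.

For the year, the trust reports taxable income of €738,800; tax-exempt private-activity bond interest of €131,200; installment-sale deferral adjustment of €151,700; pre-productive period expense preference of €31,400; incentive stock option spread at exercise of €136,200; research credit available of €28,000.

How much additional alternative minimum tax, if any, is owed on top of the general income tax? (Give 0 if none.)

General income tax:
  €328,000 × 8% = €26,240
  €63,000 × 21% = €13,230
  €148,000 × 35% = €51,800
  €199,800 × 48% = €95,904
  → €187,174
  Less research credit €28,000 → €159,174

Alternative minimum tax:
  Adjusted income: €738,800 + €131,200 + €151,700 + €31,400 + €136,200 = €1,189,300
  Less exemption €71,000 → base €1,118,300
  €1,118,300 × 17% = €190,111

Excess of alternative minimum tax over general income tax: €190,111 − €159,174 = €30,937.

€30,937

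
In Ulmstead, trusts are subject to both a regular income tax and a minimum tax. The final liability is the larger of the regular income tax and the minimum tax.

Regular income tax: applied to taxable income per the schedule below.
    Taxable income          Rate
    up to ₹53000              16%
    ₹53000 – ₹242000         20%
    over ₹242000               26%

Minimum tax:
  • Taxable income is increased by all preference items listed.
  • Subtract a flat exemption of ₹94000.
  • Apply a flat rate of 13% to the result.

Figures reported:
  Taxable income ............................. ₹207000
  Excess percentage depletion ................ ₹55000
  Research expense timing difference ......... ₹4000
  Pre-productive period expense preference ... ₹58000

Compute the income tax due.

₹39280

Regular income tax:
  ₹53000 × 16% = ₹8480
  ₹154000 × 20% = ₹30800
  → ₹39280

Minimum tax:
  Adjusted income: ₹207000 + ₹55000 + ₹4000 + ₹58000 = ₹324000
  Less exemption ₹94000 → base ₹230000
  ₹230000 × 13% = ₹29900

₹39280 > ₹29900, so the regular income tax governs.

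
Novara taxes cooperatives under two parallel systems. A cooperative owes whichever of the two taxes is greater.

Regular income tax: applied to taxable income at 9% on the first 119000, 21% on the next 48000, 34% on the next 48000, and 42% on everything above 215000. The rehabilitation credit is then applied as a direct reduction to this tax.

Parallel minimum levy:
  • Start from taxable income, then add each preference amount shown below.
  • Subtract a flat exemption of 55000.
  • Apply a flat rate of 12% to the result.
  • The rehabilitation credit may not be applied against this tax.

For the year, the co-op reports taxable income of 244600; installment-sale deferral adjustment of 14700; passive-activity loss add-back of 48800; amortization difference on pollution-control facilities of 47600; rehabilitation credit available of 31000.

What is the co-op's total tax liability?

Regular income tax:
  119000 × 9% = 10710
  48000 × 21% = 10080
  48000 × 34% = 16320
  29600 × 42% = 12432
  → 49542
  Less rehabilitation credit 31000 → 18542

Parallel minimum levy:
  Adjusted income: 244600 + 14700 + 48800 + 47600 = 355700
  Less exemption 55000 → base 300700
  300700 × 12% = 36084

36084 > 18542, so the parallel minimum levy is the binding amount.

36084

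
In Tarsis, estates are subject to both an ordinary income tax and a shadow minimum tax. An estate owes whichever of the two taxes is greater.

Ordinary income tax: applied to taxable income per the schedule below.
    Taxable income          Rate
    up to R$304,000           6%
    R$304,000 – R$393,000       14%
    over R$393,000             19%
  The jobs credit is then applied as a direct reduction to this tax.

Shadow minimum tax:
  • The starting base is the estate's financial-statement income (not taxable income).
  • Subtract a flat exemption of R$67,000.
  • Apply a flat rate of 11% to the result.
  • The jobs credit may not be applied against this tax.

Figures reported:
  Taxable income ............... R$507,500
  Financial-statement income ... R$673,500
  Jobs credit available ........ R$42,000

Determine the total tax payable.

Ordinary income tax:
  R$304,000 × 6% = R$18,240
  R$89,000 × 14% = R$12,460
  R$114,500 × 19% = R$21,755
  → R$52,455
  Less jobs credit R$42,000 → R$10,455

Shadow minimum tax:
  Base (financial-statement income): R$673,500
  Less exemption R$67,000 → base R$606,500
  R$606,500 × 11% = R$66,715

R$66,715 > R$10,455, so the shadow minimum tax is the binding amount.

R$66,715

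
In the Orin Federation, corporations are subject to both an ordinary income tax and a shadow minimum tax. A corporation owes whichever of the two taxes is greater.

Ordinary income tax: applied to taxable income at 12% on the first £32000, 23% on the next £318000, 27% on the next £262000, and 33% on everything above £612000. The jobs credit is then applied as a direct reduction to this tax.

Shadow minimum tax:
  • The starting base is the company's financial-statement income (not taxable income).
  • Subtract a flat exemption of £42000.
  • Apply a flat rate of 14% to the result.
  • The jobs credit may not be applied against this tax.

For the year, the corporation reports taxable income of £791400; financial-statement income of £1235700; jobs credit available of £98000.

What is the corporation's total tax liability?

£167118

Shadow minimum tax:
  Base (financial-statement income): £1235700
  Less exemption £42000 → base £1193700
  £1193700 × 14% = £167118

Ordinary income tax:
  £32000 × 12% = £3840
  £318000 × 23% = £73140
  £262000 × 27% = £70740
  £179400 × 33% = £59202
  → £206922
  Less jobs credit £98000 → £108922

£167118 > £108922, so the shadow minimum tax is the binding amount.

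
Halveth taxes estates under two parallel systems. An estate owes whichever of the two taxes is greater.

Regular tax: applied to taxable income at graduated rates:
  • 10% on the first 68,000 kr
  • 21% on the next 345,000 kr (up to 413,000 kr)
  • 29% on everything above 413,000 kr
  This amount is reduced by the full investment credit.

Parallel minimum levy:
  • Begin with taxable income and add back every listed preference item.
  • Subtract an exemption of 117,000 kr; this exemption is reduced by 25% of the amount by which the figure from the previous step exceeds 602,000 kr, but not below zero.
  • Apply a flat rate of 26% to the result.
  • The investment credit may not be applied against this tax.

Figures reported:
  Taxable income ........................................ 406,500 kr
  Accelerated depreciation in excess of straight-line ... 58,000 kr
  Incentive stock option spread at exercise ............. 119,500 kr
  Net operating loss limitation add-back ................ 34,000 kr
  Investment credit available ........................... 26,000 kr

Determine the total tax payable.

Parallel minimum levy:
  Adjusted income: 406,500 kr + 58,000 kr + 119,500 kr + 34,000 kr = 618,000 kr
  Exemption: 117,000 kr − 25% × (618,000 kr − 602,000 kr) = 117,000 kr − 4,000 kr = 113,000 kr
  Base: 618,000 kr − 113,000 kr = 505,000 kr
  505,000 kr × 26% = 131,300 kr

Regular tax:
  68,000 kr × 10% = 6,800 kr
  338,500 kr × 21% = 71,085 kr
  → 77,885 kr
  Less investment credit 26,000 kr → 51,885 kr

131,300 kr > 51,885 kr, so the parallel minimum levy is the binding amount.

131,300 kr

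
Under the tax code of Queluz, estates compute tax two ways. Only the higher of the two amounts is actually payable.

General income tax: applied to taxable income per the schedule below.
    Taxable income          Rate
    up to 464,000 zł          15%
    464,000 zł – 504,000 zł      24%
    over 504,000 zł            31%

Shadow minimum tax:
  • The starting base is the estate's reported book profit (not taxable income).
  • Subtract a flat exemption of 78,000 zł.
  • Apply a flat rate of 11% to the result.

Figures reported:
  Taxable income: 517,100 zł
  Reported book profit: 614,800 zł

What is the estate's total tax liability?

83,261 zł

General income tax:
  464,000 zł × 15% = 69,600 zł
  40,000 zł × 24% = 9,600 zł
  13,100 zł × 31% = 4,061 zł
  → 83,261 zł

Shadow minimum tax:
  Base (reported book profit): 614,800 zł
  Less exemption 78,000 zł → base 536,800 zł
  536,800 zł × 11% = 59,048 zł

83,261 zł > 59,048 zł, so the general income tax governs.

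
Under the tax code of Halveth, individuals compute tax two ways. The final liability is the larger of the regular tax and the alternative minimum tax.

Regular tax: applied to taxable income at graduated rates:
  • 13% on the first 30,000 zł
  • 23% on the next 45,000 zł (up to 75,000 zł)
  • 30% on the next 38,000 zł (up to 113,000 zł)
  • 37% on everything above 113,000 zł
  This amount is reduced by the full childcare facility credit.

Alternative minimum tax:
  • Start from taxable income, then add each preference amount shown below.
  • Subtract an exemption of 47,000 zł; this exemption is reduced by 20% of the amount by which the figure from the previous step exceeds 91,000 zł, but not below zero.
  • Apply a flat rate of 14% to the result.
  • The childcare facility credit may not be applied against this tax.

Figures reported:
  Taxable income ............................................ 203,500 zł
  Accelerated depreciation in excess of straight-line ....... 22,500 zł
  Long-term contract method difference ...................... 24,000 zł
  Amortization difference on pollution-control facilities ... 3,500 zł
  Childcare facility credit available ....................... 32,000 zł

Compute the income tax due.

33,460 zł

Regular tax:
  30,000 zł × 13% = 3,900 zł
  45,000 zł × 23% = 10,350 zł
  38,000 zł × 30% = 11,400 zł
  90,500 zł × 37% = 33,485 zł
  → 59,135 zł
  Less childcare facility credit 32,000 zł → 27,135 zł

Alternative minimum tax:
  Adjusted income: 203,500 zł + 22,500 zł + 24,000 zł + 3,500 zł = 253,500 zł
  Exemption: 47,000 zł − 20% × (253,500 zł − 91,000 zł) = 47,000 zł − 32,500 zł = 14,500 zł
  Base: 253,500 zł − 14,500 zł = 239,000 zł
  239,000 zł × 14% = 33,460 zł

33,460 zł > 27,135 zł, so the alternative minimum tax is the binding amount.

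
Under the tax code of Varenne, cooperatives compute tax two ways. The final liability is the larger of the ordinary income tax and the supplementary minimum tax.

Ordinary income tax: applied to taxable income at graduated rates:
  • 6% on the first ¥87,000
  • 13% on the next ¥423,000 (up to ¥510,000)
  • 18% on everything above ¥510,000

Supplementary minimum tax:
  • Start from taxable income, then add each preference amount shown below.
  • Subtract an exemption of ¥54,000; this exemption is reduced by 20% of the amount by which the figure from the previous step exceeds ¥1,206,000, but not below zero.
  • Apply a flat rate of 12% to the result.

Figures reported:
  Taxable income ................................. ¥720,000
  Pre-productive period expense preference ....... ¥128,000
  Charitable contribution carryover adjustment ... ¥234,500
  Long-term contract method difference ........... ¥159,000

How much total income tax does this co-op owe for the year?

Ordinary income tax:
  ¥87,000 × 6% = ¥5,220
  ¥423,000 × 13% = ¥54,990
  ¥210,000 × 18% = ¥37,800
  → ¥98,010

Supplementary minimum tax:
  Adjusted income: ¥720,000 + ¥128,000 + ¥234,500 + ¥159,000 = ¥1,241,500
  Exemption: ¥54,000 − 20% × (¥1,241,500 − ¥1,206,000) = ¥54,000 − ¥7,100 = ¥46,900
  Base: ¥1,241,500 − ¥46,900 = ¥1,194,600
  ¥1,194,600 × 12% = ¥143,352

¥143,352 > ¥98,010, so the supplementary minimum tax is the binding amount.

¥143,352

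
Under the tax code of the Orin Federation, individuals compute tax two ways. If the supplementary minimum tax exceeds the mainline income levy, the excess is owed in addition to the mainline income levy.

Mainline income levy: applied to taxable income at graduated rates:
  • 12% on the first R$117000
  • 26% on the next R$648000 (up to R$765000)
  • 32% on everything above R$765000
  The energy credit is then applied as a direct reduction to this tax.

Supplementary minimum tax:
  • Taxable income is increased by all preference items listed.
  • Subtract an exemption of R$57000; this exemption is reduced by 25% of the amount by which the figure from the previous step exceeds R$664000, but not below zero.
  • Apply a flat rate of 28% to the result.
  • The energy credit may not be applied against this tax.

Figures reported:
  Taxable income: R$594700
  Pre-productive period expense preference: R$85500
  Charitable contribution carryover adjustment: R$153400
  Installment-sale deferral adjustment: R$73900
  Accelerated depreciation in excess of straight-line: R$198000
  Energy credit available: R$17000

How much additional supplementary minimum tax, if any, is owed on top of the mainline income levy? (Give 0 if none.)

Supplementary minimum tax:
  Adjusted income: R$594700 + R$85500 + R$153400 + R$73900 + R$198000 = R$1105500
  Exemption: 25% × (R$1105500 − R$664000) = R$110375 ≥ R$57000, so the exemption is fully phased out
  Base: R$1105500 − R$0 = R$1105500
  R$1105500 × 28% = R$309540

Mainline income levy:
  R$117000 × 12% = R$14040
  R$477700 × 26% = R$124202
  → R$138242
  Less energy credit R$17000 → R$121242

Excess of supplementary minimum tax over mainline income levy: R$309540 − R$121242 = R$188298.

R$188298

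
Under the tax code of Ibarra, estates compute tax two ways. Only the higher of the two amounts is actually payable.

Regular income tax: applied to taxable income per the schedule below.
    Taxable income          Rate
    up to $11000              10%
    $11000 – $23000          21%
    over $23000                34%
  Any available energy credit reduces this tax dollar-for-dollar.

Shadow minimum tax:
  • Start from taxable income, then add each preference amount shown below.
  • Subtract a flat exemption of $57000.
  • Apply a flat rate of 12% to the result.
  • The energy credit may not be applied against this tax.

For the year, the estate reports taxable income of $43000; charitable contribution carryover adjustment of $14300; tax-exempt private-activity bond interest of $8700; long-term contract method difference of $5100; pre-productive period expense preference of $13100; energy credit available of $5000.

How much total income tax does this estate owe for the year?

$5420

Regular income tax:
  $11000 × 10% = $1100
  $12000 × 21% = $2520
  $20000 × 34% = $6800
  → $10420
  Less energy credit $5000 → $5420

Shadow minimum tax:
  Adjusted income: $43000 + $14300 + $8700 + $5100 + $13100 = $84200
  Less exemption $57000 → base $27200
  $27200 × 12% = $3264

$5420 > $3264, so the regular income tax governs.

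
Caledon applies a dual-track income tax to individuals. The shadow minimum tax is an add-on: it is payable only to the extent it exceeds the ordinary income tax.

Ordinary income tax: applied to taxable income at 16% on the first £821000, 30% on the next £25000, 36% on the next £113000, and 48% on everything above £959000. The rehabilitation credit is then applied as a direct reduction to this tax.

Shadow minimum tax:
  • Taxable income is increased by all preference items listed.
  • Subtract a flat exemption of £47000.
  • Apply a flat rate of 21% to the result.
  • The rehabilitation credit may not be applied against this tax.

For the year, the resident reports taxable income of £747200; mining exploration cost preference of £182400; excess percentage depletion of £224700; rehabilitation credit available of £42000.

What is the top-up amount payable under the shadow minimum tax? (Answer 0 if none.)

Ordinary income tax:
  £747200 × 16% = £119552
  Less rehabilitation credit £42000 → £77552

Shadow minimum tax:
  Adjusted income: £747200 + £182400 + £224700 = £1154300
  Less exemption £47000 → base £1107300
  £1107300 × 21% = £232533

Excess of shadow minimum tax over ordinary income tax: £232533 − £77552 = £154981.

£154981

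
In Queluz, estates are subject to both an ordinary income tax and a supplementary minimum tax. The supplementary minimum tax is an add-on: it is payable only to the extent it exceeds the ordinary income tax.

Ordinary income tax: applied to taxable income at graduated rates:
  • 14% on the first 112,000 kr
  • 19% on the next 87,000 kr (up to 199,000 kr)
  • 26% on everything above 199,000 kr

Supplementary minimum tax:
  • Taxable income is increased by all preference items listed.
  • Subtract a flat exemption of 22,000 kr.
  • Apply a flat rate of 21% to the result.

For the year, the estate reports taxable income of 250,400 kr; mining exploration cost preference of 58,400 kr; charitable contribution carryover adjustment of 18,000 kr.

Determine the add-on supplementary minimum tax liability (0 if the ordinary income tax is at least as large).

Supplementary minimum tax:
  Adjusted income: 250,400 kr + 58,400 kr + 18,000 kr = 326,800 kr
  Less exemption 22,000 kr → base 304,800 kr
  304,800 kr × 21% = 64,008 kr

Ordinary income tax:
  112,000 kr × 14% = 15,680 kr
  87,000 kr × 19% = 16,530 kr
  51,400 kr × 26% = 13,364 kr
  → 45,574 kr

Excess of supplementary minimum tax over ordinary income tax: 64,008 kr − 45,574 kr = 18,434 kr.

18,434 kr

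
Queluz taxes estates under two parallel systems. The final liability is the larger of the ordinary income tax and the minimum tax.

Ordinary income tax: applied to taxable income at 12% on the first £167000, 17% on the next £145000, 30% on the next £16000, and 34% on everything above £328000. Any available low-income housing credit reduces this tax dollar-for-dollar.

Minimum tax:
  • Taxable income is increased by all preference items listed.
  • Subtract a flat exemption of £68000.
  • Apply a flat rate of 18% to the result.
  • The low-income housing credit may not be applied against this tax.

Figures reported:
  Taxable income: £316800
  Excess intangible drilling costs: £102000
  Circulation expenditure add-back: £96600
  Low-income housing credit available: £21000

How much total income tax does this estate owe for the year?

£80532

Ordinary income tax:
  £167000 × 12% = £20040
  £145000 × 17% = £24650
  £4800 × 30% = £1440
  → £46130
  Less low-income housing credit £21000 → £25130

Minimum tax:
  Adjusted income: £316800 + £102000 + £96600 = £515400
  Less exemption £68000 → base £447400
  £447400 × 18% = £80532

£80532 > £25130, so the minimum tax is the binding amount.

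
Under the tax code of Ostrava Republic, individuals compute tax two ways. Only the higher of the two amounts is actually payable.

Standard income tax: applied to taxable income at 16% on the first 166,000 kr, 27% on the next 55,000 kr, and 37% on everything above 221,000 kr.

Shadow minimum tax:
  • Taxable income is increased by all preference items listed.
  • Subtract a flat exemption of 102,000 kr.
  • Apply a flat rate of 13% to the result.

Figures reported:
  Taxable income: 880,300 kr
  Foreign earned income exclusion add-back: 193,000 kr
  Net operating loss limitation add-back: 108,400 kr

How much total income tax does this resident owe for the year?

285,351 kr

Standard income tax:
  166,000 kr × 16% = 26,560 kr
  55,000 kr × 27% = 14,850 kr
  659,300 kr × 37% = 243,941 kr
  → 285,351 kr

Shadow minimum tax:
  Adjusted income: 880,300 kr + 193,000 kr + 108,400 kr = 1,181,700 kr
  Less exemption 102,000 kr → base 1,079,700 kr
  1,079,700 kr × 13% = 140,361 kr

285,351 kr > 140,361 kr, so the standard income tax governs.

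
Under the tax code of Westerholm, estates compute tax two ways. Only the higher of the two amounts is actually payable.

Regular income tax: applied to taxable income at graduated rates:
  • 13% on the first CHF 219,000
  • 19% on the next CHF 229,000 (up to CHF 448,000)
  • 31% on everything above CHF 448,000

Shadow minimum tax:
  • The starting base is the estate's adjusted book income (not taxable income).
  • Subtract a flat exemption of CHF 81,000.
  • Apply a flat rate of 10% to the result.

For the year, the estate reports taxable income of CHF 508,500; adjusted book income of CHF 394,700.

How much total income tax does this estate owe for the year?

CHF 90,735

Regular income tax:
  CHF 219,000 × 13% = CHF 28,470
  CHF 229,000 × 19% = CHF 43,510
  CHF 60,500 × 31% = CHF 18,755
  → CHF 90,735

Shadow minimum tax:
  Base (adjusted book income): CHF 394,700
  Less exemption CHF 81,000 → base CHF 313,700
  CHF 313,700 × 10% = CHF 31,370

CHF 90,735 > CHF 31,370, so the regular income tax governs.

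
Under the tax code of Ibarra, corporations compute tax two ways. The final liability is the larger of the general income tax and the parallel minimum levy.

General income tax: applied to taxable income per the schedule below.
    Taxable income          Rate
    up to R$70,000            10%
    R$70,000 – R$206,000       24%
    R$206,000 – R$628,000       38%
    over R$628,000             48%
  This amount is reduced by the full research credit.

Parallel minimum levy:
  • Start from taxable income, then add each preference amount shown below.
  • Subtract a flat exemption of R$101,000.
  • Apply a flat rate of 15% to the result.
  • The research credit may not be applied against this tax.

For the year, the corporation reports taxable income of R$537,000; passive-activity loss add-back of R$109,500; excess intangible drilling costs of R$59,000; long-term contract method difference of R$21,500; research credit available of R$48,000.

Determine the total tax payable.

R$117,420

General income tax:
  R$70,000 × 10% = R$7,000
  R$136,000 × 24% = R$32,640
  R$331,000 × 38% = R$125,780
  → R$165,420
  Less research credit R$48,000 → R$117,420

Parallel minimum levy:
  Adjusted income: R$537,000 + R$109,500 + R$59,000 + R$21,500 = R$727,000
  Less exemption R$101,000 → base R$626,000
  R$626,000 × 15% = R$93,900

R$117,420 > R$93,900, so the general income tax governs.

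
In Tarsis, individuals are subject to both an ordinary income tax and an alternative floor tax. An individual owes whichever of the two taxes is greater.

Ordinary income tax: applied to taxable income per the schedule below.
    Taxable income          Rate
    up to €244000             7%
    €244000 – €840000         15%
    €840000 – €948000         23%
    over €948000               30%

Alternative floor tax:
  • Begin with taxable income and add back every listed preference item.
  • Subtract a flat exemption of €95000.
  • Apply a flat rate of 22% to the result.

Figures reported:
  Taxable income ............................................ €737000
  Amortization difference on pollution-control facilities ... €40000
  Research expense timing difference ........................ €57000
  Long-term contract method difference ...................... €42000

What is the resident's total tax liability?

€171820

Ordinary income tax:
  €244000 × 7% = €17080
  €493000 × 15% = €73950
  → €91030

Alternative floor tax:
  Adjusted income: €737000 + €40000 + €57000 + €42000 = €876000
  Less exemption €95000 → base €781000
  €781000 × 22% = €171820

€171820 > €91030, so the alternative floor tax is the binding amount.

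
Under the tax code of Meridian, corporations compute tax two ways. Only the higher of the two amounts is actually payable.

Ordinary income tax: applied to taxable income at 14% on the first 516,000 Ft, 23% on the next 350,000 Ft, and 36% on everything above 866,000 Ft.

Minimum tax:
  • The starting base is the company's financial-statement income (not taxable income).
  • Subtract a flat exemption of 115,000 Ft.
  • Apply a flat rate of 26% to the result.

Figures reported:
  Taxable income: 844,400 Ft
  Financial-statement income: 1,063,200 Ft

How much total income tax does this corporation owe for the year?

Ordinary income tax:
  516,000 Ft × 14% = 72,240 Ft
  328,400 Ft × 23% = 75,532 Ft
  → 147,772 Ft

Minimum tax:
  Base (financial-statement income): 1,063,200 Ft
  Less exemption 115,000 Ft → base 948,200 Ft
  948,200 Ft × 26% = 246,532 Ft

246,532 Ft > 147,772 Ft, so the minimum tax is the binding amount.

246,532 Ft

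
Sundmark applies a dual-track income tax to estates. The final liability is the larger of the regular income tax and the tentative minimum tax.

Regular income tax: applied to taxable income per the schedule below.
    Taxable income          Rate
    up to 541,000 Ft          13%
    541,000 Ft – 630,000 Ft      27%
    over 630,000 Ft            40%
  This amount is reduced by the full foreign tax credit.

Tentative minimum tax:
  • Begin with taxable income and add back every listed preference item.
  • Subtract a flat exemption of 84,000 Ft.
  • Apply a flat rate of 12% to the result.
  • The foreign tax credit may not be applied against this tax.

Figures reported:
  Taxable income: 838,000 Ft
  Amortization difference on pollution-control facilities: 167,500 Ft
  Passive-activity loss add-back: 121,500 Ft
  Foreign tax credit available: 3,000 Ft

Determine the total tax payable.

Tentative minimum tax:
  Adjusted income: 838,000 Ft + 167,500 Ft + 121,500 Ft = 1,127,000 Ft
  Less exemption 84,000 Ft → base 1,043,000 Ft
  1,043,000 Ft × 12% = 125,160 Ft

Regular income tax:
  541,000 Ft × 13% = 70,330 Ft
  89,000 Ft × 27% = 24,030 Ft
  208,000 Ft × 40% = 83,200 Ft
  → 177,560 Ft
  Less foreign tax credit 3,000 Ft → 174,560 Ft

174,560 Ft > 125,160 Ft, so the regular income tax governs.

174,560 Ft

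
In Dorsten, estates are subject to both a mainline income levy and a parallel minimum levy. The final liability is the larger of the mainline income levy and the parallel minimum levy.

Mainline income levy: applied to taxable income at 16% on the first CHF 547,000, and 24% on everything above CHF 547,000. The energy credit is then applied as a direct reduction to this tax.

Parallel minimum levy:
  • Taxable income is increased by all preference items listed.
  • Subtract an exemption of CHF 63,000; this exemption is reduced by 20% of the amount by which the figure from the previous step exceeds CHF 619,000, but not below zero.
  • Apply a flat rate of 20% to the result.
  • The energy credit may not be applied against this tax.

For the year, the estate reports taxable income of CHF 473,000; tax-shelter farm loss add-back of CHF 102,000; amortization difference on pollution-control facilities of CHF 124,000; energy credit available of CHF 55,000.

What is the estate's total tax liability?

Parallel minimum levy:
  Adjusted income: CHF 473,000 + CHF 102,000 + CHF 124,000 = CHF 699,000
  Exemption: CHF 63,000 − 20% × (CHF 699,000 − CHF 619,000) = CHF 63,000 − CHF 16,000 = CHF 47,000
  Base: CHF 699,000 − CHF 47,000 = CHF 652,000
  CHF 652,000 × 20% = CHF 130,400

Mainline income levy:
  CHF 473,000 × 16% = CHF 75,680
  Less energy credit CHF 55,000 → CHF 20,680

CHF 130,400 > CHF 20,680, so the parallel minimum levy is the binding amount.

CHF 130,400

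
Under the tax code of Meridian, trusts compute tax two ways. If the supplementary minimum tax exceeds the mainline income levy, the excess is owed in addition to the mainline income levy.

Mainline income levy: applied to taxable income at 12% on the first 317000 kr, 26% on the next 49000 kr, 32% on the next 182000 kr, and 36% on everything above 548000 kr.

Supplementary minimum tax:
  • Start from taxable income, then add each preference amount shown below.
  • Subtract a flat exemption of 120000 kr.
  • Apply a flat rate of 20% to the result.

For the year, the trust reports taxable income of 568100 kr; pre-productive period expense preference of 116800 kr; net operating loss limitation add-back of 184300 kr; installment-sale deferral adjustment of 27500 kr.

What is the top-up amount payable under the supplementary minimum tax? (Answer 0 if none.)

Mainline income levy:
  317000 kr × 12% = 38040 kr
  49000 kr × 26% = 12740 kr
  182000 kr × 32% = 58240 kr
  20100 kr × 36% = 7236 kr
  → 116256 kr

Supplementary minimum tax:
  Adjusted income: 568100 kr + 116800 kr + 184300 kr + 27500 kr = 896700 kr
  Less exemption 120000 kr → base 776700 kr
  776700 kr × 20% = 155340 kr

Excess of supplementary minimum tax over mainline income levy: 155340 kr − 116256 kr = 39084 kr.

39084 kr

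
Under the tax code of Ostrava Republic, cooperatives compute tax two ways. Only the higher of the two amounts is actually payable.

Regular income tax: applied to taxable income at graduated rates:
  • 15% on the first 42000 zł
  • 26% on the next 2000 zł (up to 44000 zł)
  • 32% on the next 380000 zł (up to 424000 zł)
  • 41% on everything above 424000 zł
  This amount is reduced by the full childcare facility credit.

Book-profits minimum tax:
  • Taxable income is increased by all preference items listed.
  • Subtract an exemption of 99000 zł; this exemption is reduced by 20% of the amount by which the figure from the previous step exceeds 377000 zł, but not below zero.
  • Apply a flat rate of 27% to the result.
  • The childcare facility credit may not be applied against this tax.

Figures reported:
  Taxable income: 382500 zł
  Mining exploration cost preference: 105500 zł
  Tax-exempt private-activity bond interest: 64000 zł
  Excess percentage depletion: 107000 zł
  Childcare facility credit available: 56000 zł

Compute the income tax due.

166428 zł

Regular income tax:
  42000 zł × 15% = 6300 zł
  2000 zł × 26% = 520 zł
  338500 zł × 32% = 108320 zł
  → 115140 zł
  Less childcare facility credit 56000 zł → 59140 zł

Book-profits minimum tax:
  Adjusted income: 382500 zł + 105500 zł + 64000 zł + 107000 zł = 659000 zł
  Exemption: 99000 zł − 20% × (659000 zł − 377000 zł) = 99000 zł − 56400 zł = 42600 zł
  Base: 659000 zł − 42600 zł = 616400 zł
  616400 zł × 27% = 166428 zł

166428 zł > 59140 zł, so the book-profits minimum tax is the binding amount.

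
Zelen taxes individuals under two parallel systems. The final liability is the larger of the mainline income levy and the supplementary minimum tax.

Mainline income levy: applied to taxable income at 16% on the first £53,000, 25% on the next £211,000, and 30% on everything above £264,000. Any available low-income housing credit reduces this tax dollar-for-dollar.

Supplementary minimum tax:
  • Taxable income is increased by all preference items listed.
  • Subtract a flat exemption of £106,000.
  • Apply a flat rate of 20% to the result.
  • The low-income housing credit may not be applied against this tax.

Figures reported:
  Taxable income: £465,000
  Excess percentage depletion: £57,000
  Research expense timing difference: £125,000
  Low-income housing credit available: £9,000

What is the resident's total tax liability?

Supplementary minimum tax:
  Adjusted income: £465,000 + £57,000 + £125,000 = £647,000
  Less exemption £106,000 → base £541,000
  £541,000 × 20% = £108,200

Mainline income levy:
  £53,000 × 16% = £8,480
  £211,000 × 25% = £52,750
  £201,000 × 30% = £60,300
  → £121,530
  Less low-income housing credit £9,000 → £112,530

£112,530 > £108,200, so the mainline income levy governs.

£112,530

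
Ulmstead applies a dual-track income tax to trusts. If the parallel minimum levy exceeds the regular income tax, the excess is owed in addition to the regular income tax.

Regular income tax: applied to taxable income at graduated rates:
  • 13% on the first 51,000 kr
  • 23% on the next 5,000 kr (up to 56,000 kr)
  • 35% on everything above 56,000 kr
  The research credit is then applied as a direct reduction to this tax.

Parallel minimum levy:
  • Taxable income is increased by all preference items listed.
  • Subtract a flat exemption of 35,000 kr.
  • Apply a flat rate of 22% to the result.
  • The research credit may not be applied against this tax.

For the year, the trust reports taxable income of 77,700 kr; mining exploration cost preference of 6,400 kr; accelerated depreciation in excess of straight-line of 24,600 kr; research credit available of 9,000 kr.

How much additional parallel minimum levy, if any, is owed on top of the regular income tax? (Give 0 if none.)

9,839 kr

Regular income tax:
  51,000 kr × 13% = 6,630 kr
  5,000 kr × 23% = 1,150 kr
  21,700 kr × 35% = 7,595 kr
  → 15,375 kr
  Less research credit 9,000 kr → 6,375 kr

Parallel minimum levy:
  Adjusted income: 77,700 kr + 6,400 kr + 24,600 kr = 108,700 kr
  Less exemption 35,000 kr → base 73,700 kr
  73,700 kr × 22% = 16,214 kr

Excess of parallel minimum levy over regular income tax: 16,214 kr − 6,375 kr = 9,839 kr.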